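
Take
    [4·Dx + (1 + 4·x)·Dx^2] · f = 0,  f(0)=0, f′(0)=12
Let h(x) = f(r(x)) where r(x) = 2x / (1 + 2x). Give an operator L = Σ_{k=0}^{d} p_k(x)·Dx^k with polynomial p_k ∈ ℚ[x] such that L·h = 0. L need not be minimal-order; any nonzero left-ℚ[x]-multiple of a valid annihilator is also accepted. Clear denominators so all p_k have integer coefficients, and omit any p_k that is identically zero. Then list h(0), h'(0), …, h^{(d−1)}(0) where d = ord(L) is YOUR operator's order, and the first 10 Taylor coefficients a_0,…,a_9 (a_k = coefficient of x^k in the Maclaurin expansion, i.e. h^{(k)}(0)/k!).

L = (12 + 40·x)·Dx + (1 + 12·x + 20·x^2)·Dx^2  (order 2).
h: a_k = 0, 24, -144, 992, -7488, 299904/5, -499968, 29999616/7, -37499904, 999999488/3, …
ICs: h(0) = 0, h′(0) = 24.

f: a_k = 0, 12, -24, 64, -192, 3072/5, -2048, 49152/7, -24576, 262144/3, …
L₀ from L_f via x↦r, Dx↦r'^{-1}Dx.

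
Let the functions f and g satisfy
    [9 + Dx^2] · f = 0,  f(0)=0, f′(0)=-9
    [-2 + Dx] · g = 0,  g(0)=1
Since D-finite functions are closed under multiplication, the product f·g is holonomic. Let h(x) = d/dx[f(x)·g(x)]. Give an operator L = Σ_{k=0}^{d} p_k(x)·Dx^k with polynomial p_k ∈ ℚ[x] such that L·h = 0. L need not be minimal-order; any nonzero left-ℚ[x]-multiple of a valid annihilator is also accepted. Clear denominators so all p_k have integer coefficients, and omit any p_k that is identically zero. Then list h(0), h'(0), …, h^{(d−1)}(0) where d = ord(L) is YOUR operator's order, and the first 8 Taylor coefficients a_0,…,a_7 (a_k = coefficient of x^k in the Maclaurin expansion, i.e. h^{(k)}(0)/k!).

f: a_k = 0, -9, 0, 27/2, 0, -243/40, 0, 729/560, …
g: a_k = 1, 2, 2, 4/3, 2/3, 4/15, 4/45, 8/315, …
Product ⇒ symmetric product L₀, ord ≤ 2.
Differentiate: ansatz ord ≤ ord L₀ ⇒ L.
L = 13 - 4·Dx + Dx^2  (order 2).
h: a_k = -9, -36, -27/2, 60, 597/8, 207/10, -1483/80, -17, …
ICs: h(0) = -9, h′(0) = -36.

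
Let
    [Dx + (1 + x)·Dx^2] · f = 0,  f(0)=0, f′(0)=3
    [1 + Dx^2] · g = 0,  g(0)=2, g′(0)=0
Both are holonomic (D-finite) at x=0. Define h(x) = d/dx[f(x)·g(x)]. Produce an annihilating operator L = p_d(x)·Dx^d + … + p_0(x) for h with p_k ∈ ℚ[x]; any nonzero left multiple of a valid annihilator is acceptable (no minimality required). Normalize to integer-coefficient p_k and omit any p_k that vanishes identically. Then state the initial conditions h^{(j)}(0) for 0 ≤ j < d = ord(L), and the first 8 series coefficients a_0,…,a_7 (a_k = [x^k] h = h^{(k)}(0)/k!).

L = (-25 - 44·x - 42·x^2 + 12·x^3 + 43·x^4 + 24·x^5 + 4·x^6) + (-24 - 32·x + 20·x^2 + 60·x^3 + 40·x^4 + 8·x^5)·Dx + (-28 - 44·x - 14·x^2 + 72·x^3 + 98·x^4 + 48·x^5 + 8·x^6)·Dx^2 + (-24 - 32·x + 20·x^2 + 60·x^3 + 40·x^4 + 8·x^5)·Dx^3 + (-3 + 28·x^2 + 60·x^3 + 55·x^4 + 24·x^5 + 4·x^6)·Dx^4  (order 4).
h: a_k = 6, -6, -3, 0, 9/4, -9/4, 93/40, -37/15, …
ICs: h(0) = 6, h′(0) = -6, h′′(0) = -6, h′′′(0) = 0.

f: a_k = 0, 3, -3/2, 1, -3/4, 3/5, -1/2, 3/7, …
g: a_k = 2, 0, -1, 0, 1/12, 0, -1/360, 0, …
Sym-product of L_f,L_g gives L₀ (≤ ord 4).
h₀' ⇒ L via d/dx closure of L₀.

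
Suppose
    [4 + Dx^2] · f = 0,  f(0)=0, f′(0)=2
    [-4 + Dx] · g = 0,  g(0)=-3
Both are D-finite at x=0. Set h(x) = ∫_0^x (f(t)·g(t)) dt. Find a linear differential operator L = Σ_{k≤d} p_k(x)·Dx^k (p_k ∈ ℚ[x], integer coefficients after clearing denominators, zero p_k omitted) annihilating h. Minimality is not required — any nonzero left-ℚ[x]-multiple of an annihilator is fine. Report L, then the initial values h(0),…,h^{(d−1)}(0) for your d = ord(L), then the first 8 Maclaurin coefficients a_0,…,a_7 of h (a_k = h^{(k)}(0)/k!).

f: a_k = 0, 2, 0, -4/3, 0, 4/15, 0, -8/315, …
g: a_k = -3, -12, -24, -32, -32, -128/5, -256/15, -1024/105, …
Product ⇒ symmetric product L₀, ord ≤ 2.
h=∫h₀ ⇒ L = L₀·Dx.
L = 20·Dx - 8·Dx^2 + Dx^3  (order 3).
h: a_k = 0, 0, -3, -8, -11, -48/5, -82/15, -176/105, …
ICs: h(0) = 0, h′(0) = 0, h′′(0) = -6.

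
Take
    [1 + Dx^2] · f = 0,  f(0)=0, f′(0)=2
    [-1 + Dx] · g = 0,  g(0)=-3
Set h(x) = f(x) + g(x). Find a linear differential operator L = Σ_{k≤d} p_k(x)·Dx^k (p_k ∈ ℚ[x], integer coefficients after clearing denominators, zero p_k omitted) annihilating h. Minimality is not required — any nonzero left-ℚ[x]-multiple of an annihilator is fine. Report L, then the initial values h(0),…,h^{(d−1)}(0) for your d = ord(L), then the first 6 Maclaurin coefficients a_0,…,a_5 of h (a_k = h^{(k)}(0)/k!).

L = -1 + Dx - Dx^2 + Dx^3  (order 3).
h: a_k = -3, -1, -3/2, -5/6, -1/8, -1/120, …
ICs: h(0) = -3, h′(0) = -1, h′′(0) = -3.

f: a_k = 0, 2, 0, -1/3, 0, 1/60, …
g: a_k = -3, -3, -3/2, -1/2, -1/8, -1/40, …
f+g: L₀ = lclm(L_f,L_g), ord ≤ 2+1.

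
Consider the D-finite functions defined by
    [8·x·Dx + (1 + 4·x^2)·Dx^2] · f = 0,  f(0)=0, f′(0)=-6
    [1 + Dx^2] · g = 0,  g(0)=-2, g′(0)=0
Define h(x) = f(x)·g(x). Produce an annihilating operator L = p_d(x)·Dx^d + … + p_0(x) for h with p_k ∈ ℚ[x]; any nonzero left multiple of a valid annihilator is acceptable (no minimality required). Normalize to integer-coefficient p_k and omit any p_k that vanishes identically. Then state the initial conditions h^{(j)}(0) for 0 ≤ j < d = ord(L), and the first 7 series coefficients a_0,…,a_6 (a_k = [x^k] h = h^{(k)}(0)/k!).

L = (85 + 944·x^2 + 416·x^4 + 256·x^6 + 256·x^8) + (144·x + 704·x^3 + 768·x^5 + 1024·x^7)·Dx + (90 + 992·x^2 + 576·x^4 + 512·x^6 + 512·x^8)·Dx^2 + (144·x + 704·x^3 + 768·x^5 + 1024·x^7)·Dx^3 + (5 + 48·x^2 + 160·x^4 + 256·x^6 + 256·x^8)·Dx^4  (order 4).
h: a_k = 0, 12, 0, -22, 0, 469/10, 0, …
ICs: h(0) = 0, h′(0) = 12, h′′(0) = 0, h′′′(0) = -132.

f: a_k = 0, -6, 0, 8, 0, -96/5, 0, …
g: a_k = -2, 0, 1, 0, -1/12, 0, 1/360, …
L₀ := L_f ⊗_s L_g (sym. prod.), ord ≤ 4.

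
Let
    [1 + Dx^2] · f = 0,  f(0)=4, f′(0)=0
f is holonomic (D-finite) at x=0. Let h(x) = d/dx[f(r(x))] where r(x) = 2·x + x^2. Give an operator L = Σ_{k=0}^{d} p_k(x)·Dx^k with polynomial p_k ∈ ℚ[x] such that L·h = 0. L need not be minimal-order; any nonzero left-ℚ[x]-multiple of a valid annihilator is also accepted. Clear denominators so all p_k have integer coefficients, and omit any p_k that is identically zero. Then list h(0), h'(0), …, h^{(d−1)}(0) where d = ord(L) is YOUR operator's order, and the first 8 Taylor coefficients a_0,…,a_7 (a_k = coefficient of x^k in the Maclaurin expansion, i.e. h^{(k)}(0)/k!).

L = (7 + 16·x + 24·x^2 + 16·x^3 + 4·x^4) + (-3 - 3·x)·Dx + (1 + 2·x + x^2)·Dx^2  (order 2).
h: a_k = 0, -16, -24, 8/3, 80/3, 328/15, 28/15, -2876/315, …
ICs: h(0) = 0, h′(0) = -16.

f: a_k = 4, 0, -2, 0, 1/6, 0, -1/180, 0, …
f∘r: x↦r, Dx↦Dx/r' in L_f ⇒ L₀.
Differentiate: ansatz ord ≤ ord L₀ ⇒ L.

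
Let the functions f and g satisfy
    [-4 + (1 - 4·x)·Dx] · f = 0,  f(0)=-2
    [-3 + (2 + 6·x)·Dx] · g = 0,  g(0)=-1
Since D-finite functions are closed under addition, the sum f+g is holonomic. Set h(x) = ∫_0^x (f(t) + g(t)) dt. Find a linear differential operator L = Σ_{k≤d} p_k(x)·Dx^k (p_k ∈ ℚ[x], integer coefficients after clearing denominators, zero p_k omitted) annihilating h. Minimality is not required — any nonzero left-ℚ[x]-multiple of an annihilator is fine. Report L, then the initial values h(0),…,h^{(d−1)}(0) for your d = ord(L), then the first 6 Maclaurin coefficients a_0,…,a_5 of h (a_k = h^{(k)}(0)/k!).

f: a_k = -2, -8, -32, -128, -512, -2048, …
g: a_k = -1, -3/2, 9/8, -27/16, 405/128, -1701/256, …
L₀ := lclm(L_f,L_g); ord L₀ ≤ 1+1.
∫: right-multiply L₀ by Dx.
L = (-228 - 432·x)·Dx + (137 + 696·x + 1296·x^2)·Dx^2 + (-10 - 62·x + 192·x^2 + 864·x^3)·Dx^3  (order 3).
h: a_k = 0, -3, -19/4, -247/24, -2075/64, -65131/640, …
ICs: h(0) = 0, h′(0) = -3, h′′(0) = -19/2.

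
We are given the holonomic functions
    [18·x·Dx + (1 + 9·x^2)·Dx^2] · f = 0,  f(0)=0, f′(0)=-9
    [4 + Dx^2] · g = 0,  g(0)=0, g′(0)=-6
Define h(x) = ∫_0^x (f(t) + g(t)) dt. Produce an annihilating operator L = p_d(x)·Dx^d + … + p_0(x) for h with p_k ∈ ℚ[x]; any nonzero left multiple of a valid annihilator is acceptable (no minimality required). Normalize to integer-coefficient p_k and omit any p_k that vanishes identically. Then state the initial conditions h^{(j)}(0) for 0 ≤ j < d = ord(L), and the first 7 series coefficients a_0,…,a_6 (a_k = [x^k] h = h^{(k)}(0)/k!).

f: a_k = 0, -9, 0, 27, 0, -729/5, 0, …
g: a_k = 0, -6, 0, 4, 0, -4/5, 0, …
f+g: L₀ = lclm(L_f,L_g), ord ≤ 2+2.
h=∫₀ˣh₀: take L = L₀·Dx.
L = (-3744·x + 37584·x^3 + 11664·x^5)·Dx^2 + (-28 + 864·x^2 + 10692·x^4 + 5832·x^6)·Dx^3 + (-936·x + 9396·x^3 + 2916·x^5)·Dx^4 + (-7 + 216·x^2 + 2673·x^4 + 1458·x^6)·Dx^5  (order 5).
h: a_k = 0, 0, -15/2, 0, 31/4, 0, -733/30, …
ICs: h(0) = 0, h′(0) = 0, h′′(0) = -15, h′′′(0) = 0, h′′′′(0) = 186.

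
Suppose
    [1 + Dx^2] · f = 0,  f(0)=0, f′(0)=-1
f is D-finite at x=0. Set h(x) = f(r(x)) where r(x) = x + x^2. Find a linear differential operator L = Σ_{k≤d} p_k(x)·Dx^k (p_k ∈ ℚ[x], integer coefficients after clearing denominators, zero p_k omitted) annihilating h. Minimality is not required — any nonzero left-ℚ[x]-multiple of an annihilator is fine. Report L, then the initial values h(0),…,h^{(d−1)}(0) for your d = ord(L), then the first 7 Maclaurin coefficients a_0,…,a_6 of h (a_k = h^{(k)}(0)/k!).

L = (1 + 6·x + 12·x^2 + 8·x^3) - 2·Dx + (1 + 2·x)·Dx^2  (order 2).
h: a_k = 0, -1, -1, 1/6, 1/2, 59/120, 1/8, …
ICs: h(0) = 0, h′(0) = -1.

f: a_k = 0, -1, 0, 1/6, 0, -1/120, 0, …
Substitute x→r, Dx→(1/r')Dx; clear ⇒ L₀.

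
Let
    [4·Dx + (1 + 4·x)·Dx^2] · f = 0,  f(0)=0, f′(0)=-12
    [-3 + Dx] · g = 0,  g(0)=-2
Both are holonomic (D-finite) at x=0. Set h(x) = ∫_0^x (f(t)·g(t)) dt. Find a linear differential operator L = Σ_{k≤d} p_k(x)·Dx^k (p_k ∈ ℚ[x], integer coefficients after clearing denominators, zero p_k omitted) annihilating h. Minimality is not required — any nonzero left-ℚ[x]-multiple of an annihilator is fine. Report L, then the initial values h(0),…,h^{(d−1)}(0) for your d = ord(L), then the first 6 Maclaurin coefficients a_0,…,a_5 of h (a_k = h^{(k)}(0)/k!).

f: a_k = 0, -12, 24, -64, 192, -3072/5, …
g: a_k = -2, -6, -9, -9, -27/4, -81/20, …
f·g: L₀ = L_f ⊗_s L_g, ord ≤ 2·1.
h=∫₀ˣh₀: take L = L₀·Dx.
L = (-3 + 36·x)·Dx + (-2 - 24·x)·Dx^2 + (1 + 4·x)·Dx^3  (order 3).
h: a_k = 0, 0, 12, 8, 23, -108/5, …
ICs: h(0) = 0, h′(0) = 0, h′′(0) = 24.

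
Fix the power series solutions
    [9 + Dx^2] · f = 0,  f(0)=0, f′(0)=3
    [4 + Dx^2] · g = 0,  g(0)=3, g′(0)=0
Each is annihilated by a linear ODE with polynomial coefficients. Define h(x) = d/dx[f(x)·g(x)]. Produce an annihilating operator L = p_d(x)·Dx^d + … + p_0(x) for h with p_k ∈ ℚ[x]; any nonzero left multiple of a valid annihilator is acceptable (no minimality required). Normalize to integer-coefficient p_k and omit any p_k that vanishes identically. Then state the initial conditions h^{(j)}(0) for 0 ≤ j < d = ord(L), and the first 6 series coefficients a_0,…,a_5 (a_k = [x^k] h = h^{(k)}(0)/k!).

f: a_k = 0, 3, 0, -9/2, 0, 81/40, …
g: a_k = 3, 0, -6, 0, 2, 0, …
Product ⇒ symmetric product L₀, ord ≤ 4.
Differentiate: ansatz ord ≤ ord L₀ ⇒ L.
L = 25 + 26·Dx^2 + Dx^4  (order 4).
h: a_k = 9, 0, -189/2, 0, 1563/8, 0, …
ICs: h(0) = 9, h′(0) = 0, h′′(0) = -189, h′′′(0) = 0.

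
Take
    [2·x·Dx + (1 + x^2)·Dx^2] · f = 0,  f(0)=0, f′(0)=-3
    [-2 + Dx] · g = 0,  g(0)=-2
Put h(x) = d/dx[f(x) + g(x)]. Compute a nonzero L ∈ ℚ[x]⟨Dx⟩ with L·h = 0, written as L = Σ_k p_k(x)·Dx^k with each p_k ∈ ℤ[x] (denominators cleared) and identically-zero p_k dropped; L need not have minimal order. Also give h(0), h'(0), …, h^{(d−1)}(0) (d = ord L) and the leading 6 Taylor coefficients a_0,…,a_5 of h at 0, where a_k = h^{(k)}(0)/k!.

L = (2 - 4·x - 6·x^2 - 4·x^3) + (-3 - x^2 - 2·x^4)·Dx + (1 + x + 2·x^2 + x^3 + x^4)·Dx^2  (order 2).
h: a_k = -7, -8, -5, -16/3, -17/3, -16/15, …
ICs: h(0) = -7, h′(0) = -8.

f: a_k = 0, -3, 0, 1, 0, -3/5, …
g: a_k = -2, -4, -4, -8/3, -4/3, -8/15, …
Weyl lclm of L_f,L_g ⇒ L₀ (ord ≤ 3).
Differentiate: ansatz ord ≤ ord L₀ ⇒ L.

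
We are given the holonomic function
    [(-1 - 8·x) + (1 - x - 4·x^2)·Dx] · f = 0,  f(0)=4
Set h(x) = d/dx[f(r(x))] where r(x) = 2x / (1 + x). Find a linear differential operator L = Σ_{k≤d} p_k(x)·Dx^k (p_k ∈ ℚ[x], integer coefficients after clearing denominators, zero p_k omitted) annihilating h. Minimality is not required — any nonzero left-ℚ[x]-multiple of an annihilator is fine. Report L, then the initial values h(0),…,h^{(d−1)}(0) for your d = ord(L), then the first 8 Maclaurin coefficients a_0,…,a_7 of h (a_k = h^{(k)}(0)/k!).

L = (18 + 102·x + 918·x^2 + 578·x^3) + (-1 - 18·x + 306·x^3 + 289·x^4)·Dx  (order 1).
h: a_k = 8, 144, 408, 4896, 11560, 124848, 275128, 2829888, …
ICs: h(0) = 8.

f: a_k = 4, 4, 20, 36, 116, 260, 724, 1764, …
f∘r: x↦r, Dx↦Dx/r' in L_f ⇒ L₀.
h=h₀': d/dx-closure on L₀ ⇒ L.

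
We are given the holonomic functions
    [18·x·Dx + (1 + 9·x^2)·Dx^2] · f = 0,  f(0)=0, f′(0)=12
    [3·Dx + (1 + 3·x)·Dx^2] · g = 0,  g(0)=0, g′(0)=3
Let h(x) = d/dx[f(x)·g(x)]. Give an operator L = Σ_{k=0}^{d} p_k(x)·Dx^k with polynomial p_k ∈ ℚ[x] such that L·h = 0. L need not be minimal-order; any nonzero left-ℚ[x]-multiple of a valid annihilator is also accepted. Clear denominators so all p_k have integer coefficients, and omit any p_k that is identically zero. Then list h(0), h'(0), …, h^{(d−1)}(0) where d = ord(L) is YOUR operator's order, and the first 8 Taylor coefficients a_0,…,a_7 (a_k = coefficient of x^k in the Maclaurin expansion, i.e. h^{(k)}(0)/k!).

L = (648 + 3564·x + 19440·x^2 + 113724·x^3 + 262440·x^4 + 341172·x^5 + 236196·x^7) + (162 + 3348·x + 24948·x^2 + 117612·x^3 + 396576·x^4 + 813564·x^5 + 918540·x^6 + 236196·x^7 + 826686·x^8)·Dx + (36 + 576·x + 5184·x^2 + 25272·x^3 + 87480·x^4 + 227448·x^5 + 419904·x^6 + 472392·x^7 + 236196·x^8 + 472392·x^9)·Dx^2 + (5 + 54·x + 333·x^2 + 1512·x^3 + 5346·x^4 + 14580·x^5 + 30618·x^6 + 52488·x^7 + 59049·x^8 + 39366·x^9 + 59049·x^10)·Dx^3  (order 3).
h: a_k = 0, 72, -162, 0, -405, 25272/5, -56133/5, 0, …
ICs: h(0) = 0, h′(0) = 72, h′′(0) = -324.

f: a_k = 0, 12, 0, -36, 0, 972/5, 0, -8748/7, …
g: a_k = 0, 3, -9/2, 9, -81/4, 243/5, -243/2, 2187/7, …
L₀ := L_f ⊗_s L_g (sym. prod.), ord ≤ 4.
Differentiate: ansatz ord ≤ ord L₀ ⇒ L.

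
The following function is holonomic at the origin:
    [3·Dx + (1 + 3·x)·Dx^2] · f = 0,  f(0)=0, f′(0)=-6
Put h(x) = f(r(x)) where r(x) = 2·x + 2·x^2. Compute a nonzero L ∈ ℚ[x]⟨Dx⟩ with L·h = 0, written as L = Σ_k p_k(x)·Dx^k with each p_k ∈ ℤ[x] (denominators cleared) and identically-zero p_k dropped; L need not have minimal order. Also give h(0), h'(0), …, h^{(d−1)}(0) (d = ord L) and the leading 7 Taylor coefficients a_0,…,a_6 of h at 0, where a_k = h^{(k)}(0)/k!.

L = (4 + 12·x + 12·x^2)·Dx + (1 + 8·x + 18·x^2 + 12·x^3)·Dx^2  (order 2).
h: a_k = 0, -12, 24, -72, 252, -4752/5, 3744, …
ICs: h(0) = 0, h′(0) = -12.

f: a_k = 0, -6, 9, -18, 81/2, -486/5, 243, …
f∘r: x↦r, Dx↦Dx/r' in L_f ⇒ L₀.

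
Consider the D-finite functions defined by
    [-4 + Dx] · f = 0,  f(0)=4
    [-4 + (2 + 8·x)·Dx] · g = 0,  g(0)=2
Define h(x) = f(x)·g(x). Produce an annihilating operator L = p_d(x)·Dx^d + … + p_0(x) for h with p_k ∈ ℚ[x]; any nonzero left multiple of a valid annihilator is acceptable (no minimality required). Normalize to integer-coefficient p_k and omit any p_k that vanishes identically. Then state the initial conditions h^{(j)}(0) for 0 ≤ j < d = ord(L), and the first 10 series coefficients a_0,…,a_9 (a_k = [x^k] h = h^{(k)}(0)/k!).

L = (-6 - 16·x) + (1 + 4·x)·Dx  (order 1).
h: a_k = 8, 48, 112, 544/3, 176, 3424/15, -2848/45, 71872/105, -632816/315, 2843296/405, …
ICs: h(0) = 8.

f: a_k = 4, 16, 32, 128/3, 128/3, 512/15, 1024/45, 4096/315, 2048/315, 8192/2835, …
g: a_k = 2, 4, -4, 8, -20, 56, -168, 528, -1716, 5720, …
Product ⇒ symmetric product L₀, ord ≤ 1.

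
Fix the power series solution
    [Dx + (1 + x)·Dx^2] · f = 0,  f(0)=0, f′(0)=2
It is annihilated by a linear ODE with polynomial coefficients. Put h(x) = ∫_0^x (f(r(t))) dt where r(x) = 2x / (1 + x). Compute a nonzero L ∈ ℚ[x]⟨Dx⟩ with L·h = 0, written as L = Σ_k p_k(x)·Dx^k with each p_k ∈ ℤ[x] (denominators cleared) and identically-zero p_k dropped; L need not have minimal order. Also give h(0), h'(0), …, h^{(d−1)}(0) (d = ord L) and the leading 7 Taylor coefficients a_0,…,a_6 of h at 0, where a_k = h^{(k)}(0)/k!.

f: a_k = 0, 2, -1, 2/3, -1/2, 2/5, -1/3, …
Substitute x→r, Dx→(1/r')Dx; clear ⇒ L₀.
∫: right-multiply L₀ by Dx.
L = (4 + 6·x)·Dx^2 + (1 + 4·x + 3·x^2)·Dx^3  (order 3).
h: a_k = 0, 0, 2, -8/3, 13/3, -8, 242/15, …
ICs: h(0) = 0, h′(0) = 0, h′′(0) = 4.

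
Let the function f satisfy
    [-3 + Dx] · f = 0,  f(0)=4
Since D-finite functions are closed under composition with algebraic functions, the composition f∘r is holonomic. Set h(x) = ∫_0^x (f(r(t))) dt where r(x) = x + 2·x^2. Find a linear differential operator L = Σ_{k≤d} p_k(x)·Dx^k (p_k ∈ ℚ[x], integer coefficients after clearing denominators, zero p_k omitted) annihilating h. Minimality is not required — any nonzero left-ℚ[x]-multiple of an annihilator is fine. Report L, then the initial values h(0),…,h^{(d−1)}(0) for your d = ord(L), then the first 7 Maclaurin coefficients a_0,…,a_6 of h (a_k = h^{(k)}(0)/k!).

f: a_k = 4, 12, 18, 18, 27/2, 81/10, 81/20, …
Substitute x→r, Dx→(1/r')Dx; clear ⇒ L₀.
∫: right-multiply L₀ by Dx.
L = (-3 - 12·x)·Dx + Dx^2  (order 2).
h: a_k = 0, 4, 6, 14, 45/2, 387/10, 1107/20, …
ICs: h(0) = 0, h′(0) = 4.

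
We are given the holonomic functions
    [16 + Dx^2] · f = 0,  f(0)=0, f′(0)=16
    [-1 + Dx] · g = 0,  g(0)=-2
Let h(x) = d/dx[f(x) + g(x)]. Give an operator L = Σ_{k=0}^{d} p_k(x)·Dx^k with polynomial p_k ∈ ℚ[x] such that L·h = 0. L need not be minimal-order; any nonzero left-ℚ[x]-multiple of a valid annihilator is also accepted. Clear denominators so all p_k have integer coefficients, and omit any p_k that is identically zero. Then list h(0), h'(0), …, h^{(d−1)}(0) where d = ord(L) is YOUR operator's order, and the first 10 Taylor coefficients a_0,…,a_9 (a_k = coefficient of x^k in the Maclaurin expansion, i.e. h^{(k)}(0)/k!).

L = 16 - 16·Dx + Dx^2 - Dx^3  (order 3).
h: a_k = 14, -2, -129, -1/3, 2047/12, -1/60, -3641/40, -1/2520, 524287/20160, -1/181440, …
ICs: h(0) = 14, h′(0) = -2, h′′(0) = -258.

f: a_k = 0, 16, 0, -128/3, 0, 512/15, 0, -4096/315, 0, 8192/2835, …
g: a_k = -2, -2, -1, -1/3, -1/12, -1/60, -1/360, -1/2520, -1/20160, -1/181440, …
Weyl lclm of L_f,L_g ⇒ L₀ (ord ≤ 3).
Derive L from L₀ (diff closure).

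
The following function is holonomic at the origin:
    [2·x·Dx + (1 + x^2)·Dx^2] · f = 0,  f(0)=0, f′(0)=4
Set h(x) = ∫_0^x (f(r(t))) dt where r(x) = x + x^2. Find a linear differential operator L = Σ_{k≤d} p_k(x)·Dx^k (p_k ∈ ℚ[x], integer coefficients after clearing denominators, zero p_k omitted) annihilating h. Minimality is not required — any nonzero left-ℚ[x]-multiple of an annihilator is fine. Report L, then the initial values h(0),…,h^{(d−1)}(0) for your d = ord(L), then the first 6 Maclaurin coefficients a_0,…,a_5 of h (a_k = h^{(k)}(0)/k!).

f: a_k = 0, 4, 0, -4/3, 0, 4/5, …
Substitute x→r, Dx→(1/r')Dx; clear ⇒ L₀.
∫: right-multiply L₀ by Dx.
L = (-2 + 2·x + 8·x^2 + 12·x^3 + 6·x^4)·Dx^2 + (1 + 2·x + x^2 + 4·x^3 + 5·x^4 + 2·x^5)·Dx^3  (order 3).
h: a_k = 0, 0, 2, 4/3, -1/3, -4/5, …
ICs: h(0) = 0, h′(0) = 0, h′′(0) = 4.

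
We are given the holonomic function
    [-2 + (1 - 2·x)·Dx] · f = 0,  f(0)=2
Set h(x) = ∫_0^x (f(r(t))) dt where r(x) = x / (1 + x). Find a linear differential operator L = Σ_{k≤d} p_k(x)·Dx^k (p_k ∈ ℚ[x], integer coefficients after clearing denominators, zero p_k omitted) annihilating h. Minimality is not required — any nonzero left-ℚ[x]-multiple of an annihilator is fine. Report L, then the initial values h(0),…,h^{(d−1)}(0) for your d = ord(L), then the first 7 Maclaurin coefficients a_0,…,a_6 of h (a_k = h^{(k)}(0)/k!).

L = 2·Dx + (-1 + x^2)·Dx^2  (order 2).
h: a_k = 0, 2, 2, 4/3, 1, 4/5, 2/3, …
ICs: h(0) = 0, h′(0) = 2.

f: a_k = 2, 4, 8, 16, 32, 64, 128, …
h₀=f(r): pull back L_f along r ⇒ L₀.
h=∫h₀ ⇒ L = L₀·Dx.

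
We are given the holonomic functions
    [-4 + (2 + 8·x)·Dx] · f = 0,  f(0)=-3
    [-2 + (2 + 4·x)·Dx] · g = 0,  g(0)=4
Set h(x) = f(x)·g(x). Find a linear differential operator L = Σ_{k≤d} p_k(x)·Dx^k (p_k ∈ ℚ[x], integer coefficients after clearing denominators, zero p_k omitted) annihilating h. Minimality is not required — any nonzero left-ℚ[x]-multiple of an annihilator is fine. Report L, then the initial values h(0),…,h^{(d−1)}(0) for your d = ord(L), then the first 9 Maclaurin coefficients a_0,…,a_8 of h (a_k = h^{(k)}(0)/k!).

L = (-3 - 8·x) + (1 + 6·x + 8·x^2)·Dx  (order 1).
h: a_k = -12, -36, 6, -18, 111/2, -351/2, 2271/4, -7497/4, 201543/32, …
ICs: h(0) = -12.

f: a_k = -3, -6, 6, -12, 30, -84, 252, -792, 2574, …
g: a_k = 4, 4, -2, 2, -5/2, 7/2, -21/4, 33/4, -429/32, …
Sym-product of L_f,L_g gives L₀ (≤ ord 1).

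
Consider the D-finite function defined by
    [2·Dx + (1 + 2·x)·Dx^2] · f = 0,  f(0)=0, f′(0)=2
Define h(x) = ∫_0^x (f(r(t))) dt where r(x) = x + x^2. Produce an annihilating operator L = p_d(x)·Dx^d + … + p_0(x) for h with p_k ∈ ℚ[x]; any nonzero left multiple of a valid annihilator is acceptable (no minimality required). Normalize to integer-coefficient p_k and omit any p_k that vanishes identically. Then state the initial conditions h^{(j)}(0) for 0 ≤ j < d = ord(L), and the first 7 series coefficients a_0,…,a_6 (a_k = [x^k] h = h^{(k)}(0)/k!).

f: a_k = 0, 2, -2, 8/3, -4, 32/5, -32/3, …
f∘r: x↦r, Dx↦Dx/r' in L_f ⇒ L₀.
h=∫h₀ ⇒ L = L₀·Dx.
L = (4·x + 4·x^2)·Dx^2 + (1 + 4·x + 6·x^2 + 4·x^3)·Dx^3  (order 3).
h: a_k = 0, 0, 1, 0, -1/3, 2/5, -4/15, …
ICs: h(0) = 0, h′(0) = 0, h′′(0) = 2.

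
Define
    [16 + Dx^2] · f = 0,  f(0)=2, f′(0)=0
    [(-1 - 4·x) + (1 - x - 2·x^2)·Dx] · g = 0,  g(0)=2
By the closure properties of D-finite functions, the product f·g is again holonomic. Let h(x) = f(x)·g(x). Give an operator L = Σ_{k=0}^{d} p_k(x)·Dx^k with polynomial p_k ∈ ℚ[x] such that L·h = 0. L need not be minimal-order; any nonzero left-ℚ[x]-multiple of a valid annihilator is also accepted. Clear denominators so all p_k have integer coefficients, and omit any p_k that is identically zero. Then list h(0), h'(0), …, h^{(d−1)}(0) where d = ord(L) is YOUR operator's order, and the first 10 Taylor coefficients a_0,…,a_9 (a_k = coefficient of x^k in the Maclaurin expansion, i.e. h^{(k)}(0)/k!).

L = (-12 + 16·x + 32·x^2) + (2 + 8·x)·Dx + (-1 + x + 2·x^2)·Dx^2  (order 2).
h: a_k = 4, 4, -20, -12, -28/3, -100/3, -3364/45, -6364/45, -89596/315, -59564/105, …
ICs: h(0) = 4, h′(0) = 4.

f: a_k = 2, 0, -16, 0, 64/3, 0, -512/45, 0, 1024/315, 0, …
g: a_k = 2, 2, 6, 10, 22, 42, 86, 170, 342, 682, …
Product ⇒ symmetric product L₀, ord ≤ 2.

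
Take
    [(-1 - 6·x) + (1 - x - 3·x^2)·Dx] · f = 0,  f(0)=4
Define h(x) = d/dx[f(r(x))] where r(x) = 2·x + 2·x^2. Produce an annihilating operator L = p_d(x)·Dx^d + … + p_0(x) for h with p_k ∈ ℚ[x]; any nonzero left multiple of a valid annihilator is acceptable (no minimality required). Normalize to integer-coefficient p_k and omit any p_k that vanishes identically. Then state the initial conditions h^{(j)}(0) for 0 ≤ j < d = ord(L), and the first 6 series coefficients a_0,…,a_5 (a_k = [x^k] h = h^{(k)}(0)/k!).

L = (18 + 156·x + 804·x^2 + 2736·x^3 + 4968·x^4 + 4320·x^5 + 1440·x^6) + (-1 - 12·x + 6·x^2 + 268·x^3 + 900·x^4 + 1368·x^5 + 1008·x^6 + 288·x^7)·Dx  (order 1).
h: a_k = 8, 144, 1056, 7808, 53280, 347712, …
ICs: h(0) = 8.

f: a_k = 4, 4, 16, 28, 76, 160, …
Change of var in L_f (x↦r) gives L₀.
h=h₀': d/dx-closure on L₀ ⇒ L.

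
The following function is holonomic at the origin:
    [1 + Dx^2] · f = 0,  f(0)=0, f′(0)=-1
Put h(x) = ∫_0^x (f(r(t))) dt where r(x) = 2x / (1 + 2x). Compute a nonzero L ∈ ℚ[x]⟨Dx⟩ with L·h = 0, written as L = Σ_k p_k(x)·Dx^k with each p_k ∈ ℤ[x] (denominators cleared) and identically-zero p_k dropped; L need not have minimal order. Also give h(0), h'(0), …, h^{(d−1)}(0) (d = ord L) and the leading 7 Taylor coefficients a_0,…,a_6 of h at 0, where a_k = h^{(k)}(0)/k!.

f: a_k = 0, -1, 0, 1/6, 0, -1/120, 0, …
f∘r: x↦r, Dx↦Dx/r' in L_f ⇒ L₀.
h=∫₀ˣh₀: take L = L₀·Dx.
L = 4·Dx + (4 + 24·x + 48·x^2 + 32·x^3)·Dx^2 + (1 + 8·x + 24·x^2 + 32·x^3 + 16·x^4)·Dx^3  (order 3).
h: a_k = 0, 0, -1, 4/3, -5/3, 8/5, -2/45, …
ICs: h(0) = 0, h′(0) = 0, h′′(0) = -2.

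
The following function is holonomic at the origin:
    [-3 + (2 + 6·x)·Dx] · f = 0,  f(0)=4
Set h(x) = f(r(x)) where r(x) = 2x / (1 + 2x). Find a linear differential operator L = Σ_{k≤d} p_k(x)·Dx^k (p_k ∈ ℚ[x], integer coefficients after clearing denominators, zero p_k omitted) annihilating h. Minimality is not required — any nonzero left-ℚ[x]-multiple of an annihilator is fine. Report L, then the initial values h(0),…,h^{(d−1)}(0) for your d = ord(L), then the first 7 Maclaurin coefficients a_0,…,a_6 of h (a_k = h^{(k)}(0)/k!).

L = -3 + (1 + 10·x + 16·x^2)·Dx  (order 1).
h: a_k = 4, 12, -42, 174, -1677/2, 9069/2, -106305/4, …
ICs: h(0) = 4.

f: a_k = 4, 6, -9/2, 27/4, -405/32, 1701/64, -15309/256, …
h₀=f(r): pull back L_f along r ⇒ L₀.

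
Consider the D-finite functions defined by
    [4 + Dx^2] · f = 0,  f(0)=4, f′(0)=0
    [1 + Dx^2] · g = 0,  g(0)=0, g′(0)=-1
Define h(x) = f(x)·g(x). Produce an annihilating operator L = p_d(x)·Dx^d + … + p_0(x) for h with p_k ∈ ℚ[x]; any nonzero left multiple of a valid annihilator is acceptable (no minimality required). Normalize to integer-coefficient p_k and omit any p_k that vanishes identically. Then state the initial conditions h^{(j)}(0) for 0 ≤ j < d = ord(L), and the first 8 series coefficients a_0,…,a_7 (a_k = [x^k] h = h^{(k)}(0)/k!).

f: a_k = 4, 0, -8, 0, 8/3, 0, -16/45, 0, …
g: a_k = 0, -1, 0, 1/6, 0, -1/120, 0, 1/5040, …
f·g: L₀ = L_f ⊗_s L_g, ord ≤ 2·2.
L = 9 + 10·Dx^2 + Dx^4  (order 4).
h: a_k = 0, -4, 0, 26/3, 0, -121/30, 0, 1093/1260, …
ICs: h(0) = 0, h′(0) = -4, h′′(0) = 0, h′′′(0) = 52.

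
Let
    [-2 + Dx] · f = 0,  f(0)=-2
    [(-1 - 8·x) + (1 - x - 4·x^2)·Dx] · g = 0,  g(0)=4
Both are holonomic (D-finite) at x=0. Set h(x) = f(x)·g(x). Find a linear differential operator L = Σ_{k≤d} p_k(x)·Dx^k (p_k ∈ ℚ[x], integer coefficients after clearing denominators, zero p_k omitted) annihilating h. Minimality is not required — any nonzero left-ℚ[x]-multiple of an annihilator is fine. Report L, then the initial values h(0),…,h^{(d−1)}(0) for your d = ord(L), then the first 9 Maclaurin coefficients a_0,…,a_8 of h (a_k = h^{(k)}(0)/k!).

f: a_k = -2, -4, -4, -8/3, -4/3, -8/15, -8/45, -16/315, -4/315, …
g: a_k = 4, 4, 20, 36, 116, 260, 724, 1764, 4660, …
Sym-product of L_f,L_g gives L₀ (≤ ord 1).
L = (3 + 6·x - 8·x^2) + (-1 + x + 4·x^2)·Dx  (order 1).
h: a_k = -8, -24, -72, -536/3, -472, -5944/5, -138488/45, -274152/35, -2115016/105, …
ICs: h(0) = -8.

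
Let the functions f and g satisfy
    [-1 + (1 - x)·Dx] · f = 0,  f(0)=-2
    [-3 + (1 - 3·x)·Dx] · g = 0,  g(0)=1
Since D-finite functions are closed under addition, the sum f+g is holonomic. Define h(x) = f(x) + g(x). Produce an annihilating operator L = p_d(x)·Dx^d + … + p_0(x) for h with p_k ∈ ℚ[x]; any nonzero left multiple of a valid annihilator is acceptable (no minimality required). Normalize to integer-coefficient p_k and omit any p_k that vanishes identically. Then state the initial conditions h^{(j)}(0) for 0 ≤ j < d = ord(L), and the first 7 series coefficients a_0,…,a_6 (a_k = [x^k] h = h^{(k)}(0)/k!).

L = -6 + (8 - 12·x)·Dx + (-1 + 4·x - 3·x^2)·Dx^2  (order 2).
h: a_k = -1, 1, 7, 25, 79, 241, 727, …
ICs: h(0) = -1, h′(0) = 1.

f: a_k = -2, -2, -2, -2, -2, -2, -2, …
g: a_k = 1, 3, 9, 27, 81, 243, 729, …
L₀ := lclm(L_f,L_g); ord L₀ ≤ 1+1.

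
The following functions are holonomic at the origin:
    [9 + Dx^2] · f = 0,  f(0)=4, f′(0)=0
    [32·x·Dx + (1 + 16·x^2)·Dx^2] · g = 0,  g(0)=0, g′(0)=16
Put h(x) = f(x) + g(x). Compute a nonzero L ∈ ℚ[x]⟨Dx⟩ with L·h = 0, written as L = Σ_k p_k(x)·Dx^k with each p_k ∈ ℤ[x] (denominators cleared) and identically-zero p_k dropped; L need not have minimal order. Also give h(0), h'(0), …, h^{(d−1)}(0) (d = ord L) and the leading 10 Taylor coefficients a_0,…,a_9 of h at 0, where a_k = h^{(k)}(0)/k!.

f: a_k = 4, 0, -18, 0, 27/2, 0, -81/20, 0, 729/1120, 0, …
g: a_k = 0, 16, 0, -256/3, 0, 4096/5, 0, -65536/7, 0, 1048576/9, …
Weyl lclm of L_f,L_g ⇒ L₀ (ord ≤ 4).
L = (-52704·x + 967680·x^3 + 663552·x^5)·Dx + (-207 + 13104·x^2 + 283392·x^4 + 331776·x^6)·Dx^2 + (-5856·x + 107520·x^3 + 73728·x^5)·Dx^3 + (-23 + 1456·x^2 + 31488·x^4 + 36864·x^6)·Dx^4  (order 4).
h: a_k = 4, 16, -18, -256/3, 27/2, 4096/5, -81/20, -65536/7, 729/1120, 1048576/9, …
ICs: h(0) = 4, h′(0) = 16, h′′(0) = -36, h′′′(0) = -512.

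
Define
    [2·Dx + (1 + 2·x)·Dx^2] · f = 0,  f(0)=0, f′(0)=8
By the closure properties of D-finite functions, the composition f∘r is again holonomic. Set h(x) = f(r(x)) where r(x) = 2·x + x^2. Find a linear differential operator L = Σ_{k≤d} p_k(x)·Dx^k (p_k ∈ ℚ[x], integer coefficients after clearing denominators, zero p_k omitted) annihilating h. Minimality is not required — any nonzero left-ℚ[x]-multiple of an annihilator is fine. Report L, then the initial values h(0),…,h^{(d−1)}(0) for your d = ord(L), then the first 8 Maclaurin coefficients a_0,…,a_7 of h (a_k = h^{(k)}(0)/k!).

f: a_k = 0, 8, -8, 32/3, -16, 128/5, -128/3, 512/7, …
h₀=f(r): pull back L_f along r ⇒ L₀.
L = (3 + 4·x + 2·x^2)·Dx + (1 + 5·x + 6·x^2 + 2·x^3)·Dx^2  (order 2).
h: a_k = 0, 16, -24, 160/3, -136, 1856/5, -1056, 21632/7, …
ICs: h(0) = 0, h′(0) = 16.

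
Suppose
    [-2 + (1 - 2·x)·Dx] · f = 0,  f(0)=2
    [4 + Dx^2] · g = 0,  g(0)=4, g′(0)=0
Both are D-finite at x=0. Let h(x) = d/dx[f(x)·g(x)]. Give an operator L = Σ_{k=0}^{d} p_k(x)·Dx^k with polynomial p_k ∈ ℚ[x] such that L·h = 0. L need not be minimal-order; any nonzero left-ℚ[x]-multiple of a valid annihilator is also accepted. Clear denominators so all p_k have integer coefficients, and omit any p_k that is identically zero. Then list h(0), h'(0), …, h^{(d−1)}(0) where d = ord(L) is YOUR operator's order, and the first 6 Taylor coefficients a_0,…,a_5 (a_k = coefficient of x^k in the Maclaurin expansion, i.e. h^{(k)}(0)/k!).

L = (-4 - 16·x + 16·x^2) + (-4 + 8·x)·Dx + (1 - 4·x + 4·x^2)·Dx^2  (order 2).
h: a_k = 16, 32, 96, 832/3, 2080/3, 24896/15, …
ICs: h(0) = 16, h′(0) = 32.

f: a_k = 2, 4, 8, 16, 32, 64, …
g: a_k = 4, 0, -8, 0, 8/3, 0, …
h₀=f·g: eliminate ⇒ L₀, order ≤ 1·2.
Differentiate: ansatz ord ≤ ord L₀ ⇒ L.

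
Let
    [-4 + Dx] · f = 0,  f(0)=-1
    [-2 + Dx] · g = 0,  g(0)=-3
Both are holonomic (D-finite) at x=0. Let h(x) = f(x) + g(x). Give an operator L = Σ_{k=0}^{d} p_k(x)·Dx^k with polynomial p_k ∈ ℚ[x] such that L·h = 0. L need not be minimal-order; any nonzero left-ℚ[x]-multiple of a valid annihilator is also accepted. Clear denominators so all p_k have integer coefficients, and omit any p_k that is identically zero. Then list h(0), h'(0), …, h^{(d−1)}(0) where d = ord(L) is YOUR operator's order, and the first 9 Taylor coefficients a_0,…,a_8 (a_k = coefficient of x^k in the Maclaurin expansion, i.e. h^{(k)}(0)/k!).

L = 8 - 6·Dx + Dx^2  (order 2).
h: a_k = -4, -10, -14, -44/3, -38/3, -28/3, -268/45, -1048/315, -74/45, …
ICs: h(0) = -4, h′(0) = -10.

f: a_k = -1, -4, -8, -32/3, -32/3, -128/15, -256/45, -1024/315, -512/315, …
g: a_k = -3, -6, -6, -4, -2, -4/5, -4/15, -8/105, -2/105, …
f+g: L₀ = lclm(L_f,L_g), ord ≤ 1+1.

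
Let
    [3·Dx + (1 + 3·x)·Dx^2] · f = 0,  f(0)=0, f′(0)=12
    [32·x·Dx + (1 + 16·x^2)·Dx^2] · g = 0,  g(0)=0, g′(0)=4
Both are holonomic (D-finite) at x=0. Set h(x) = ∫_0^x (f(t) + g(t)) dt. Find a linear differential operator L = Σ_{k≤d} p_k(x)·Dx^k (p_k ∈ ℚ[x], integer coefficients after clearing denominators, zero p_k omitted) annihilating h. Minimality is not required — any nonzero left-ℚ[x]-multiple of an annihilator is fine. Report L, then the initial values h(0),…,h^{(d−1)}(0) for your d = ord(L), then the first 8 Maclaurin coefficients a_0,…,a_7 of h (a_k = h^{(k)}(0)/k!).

L = (-96 - 864·x + 4608·x^2 + 4608·x^3)·Dx^2 + (-50 - 192·x + 672·x^2 + 9216·x^3 + 9216·x^4)·Dx^3 + (-3 + 23·x + 96·x^2 + 512·x^3 + 2304·x^4 + 2304·x^5)·Dx^4  (order 4).
h: a_k = 0, 0, 8, -6, 11/3, -81/5, 998/15, -486/7, …
ICs: h(0) = 0, h′(0) = 0, h′′(0) = 16, h′′′(0) = -36.

f: a_k = 0, 12, -18, 36, -81, 972/5, -486, 8748/7, …
g: a_k = 0, 4, 0, -64/3, 0, 1024/5, 0, -16384/7, …
f+g: L₀ = lclm(L_f,L_g), ord ≤ 2+2.
h=∫h₀ ⇒ L = L₀·Dx.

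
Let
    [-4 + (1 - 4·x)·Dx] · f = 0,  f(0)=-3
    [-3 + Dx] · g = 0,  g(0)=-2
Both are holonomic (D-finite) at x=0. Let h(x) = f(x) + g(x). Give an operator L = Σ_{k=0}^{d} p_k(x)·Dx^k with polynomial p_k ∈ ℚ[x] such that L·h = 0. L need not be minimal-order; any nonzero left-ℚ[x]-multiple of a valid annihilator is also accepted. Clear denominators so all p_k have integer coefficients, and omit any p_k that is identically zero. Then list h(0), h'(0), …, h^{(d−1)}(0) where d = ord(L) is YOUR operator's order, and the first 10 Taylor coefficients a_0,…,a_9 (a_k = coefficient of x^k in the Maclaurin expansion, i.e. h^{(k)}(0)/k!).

f: a_k = -3, -12, -48, -192, -768, -3072, -12288, -49152, -196608, -786432, …
g: a_k = -2, -6, -9, -9, -27/4, -81/20, -81/40, -243/280, -729/2240, -243/2240, …
L₀ := lclm(L_f,L_g); ord L₀ ≤ 1+1.
L = (-60 - 144·x) + (23 + 72·x - 144·x^2)·Dx + (-1 - 8·x + 48·x^2)·Dx^2  (order 2).
h: a_k = -5, -18, -57, -201, -3099/4, -61521/20, -491601/40, -13762803/280, -440402649/2240, -1761607923/2240, …
ICs: h(0) = -5, h′(0) = -18.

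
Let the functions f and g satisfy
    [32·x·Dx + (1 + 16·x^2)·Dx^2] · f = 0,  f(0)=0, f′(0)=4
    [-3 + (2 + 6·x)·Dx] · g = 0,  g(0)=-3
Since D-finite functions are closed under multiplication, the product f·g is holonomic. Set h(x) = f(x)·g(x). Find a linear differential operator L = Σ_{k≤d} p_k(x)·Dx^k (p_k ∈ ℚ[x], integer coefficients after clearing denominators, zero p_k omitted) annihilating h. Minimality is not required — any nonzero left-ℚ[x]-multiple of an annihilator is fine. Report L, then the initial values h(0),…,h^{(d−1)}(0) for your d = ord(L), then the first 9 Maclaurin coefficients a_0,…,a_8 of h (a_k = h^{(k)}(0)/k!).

f: a_k = 0, 4, 0, -64/3, 0, 1024/5, 0, -16384/7, 0, …
g: a_k = -3, -9/2, 27/8, -81/16, 1215/128, -5103/256, 45927/1024, -216513/2048, 8444007/32768, …
h₀=f·g: eliminate ⇒ L₀, order ≤ 2·1.
L = (27 - 192·x - 144·x^2) + (-12 + 92·x + 576·x^2 + 576·x^3)·Dx + (4 + 24·x + 100·x^2 + 384·x^3 + 576·x^4)·Dx^2  (order 2).
h: a_k = 0, -12, -18, 155/2, 303/4, -103749/160, -285867/320, 68900757/8960, 170206749/17920, …
ICs: h(0) = 0, h′(0) = -12.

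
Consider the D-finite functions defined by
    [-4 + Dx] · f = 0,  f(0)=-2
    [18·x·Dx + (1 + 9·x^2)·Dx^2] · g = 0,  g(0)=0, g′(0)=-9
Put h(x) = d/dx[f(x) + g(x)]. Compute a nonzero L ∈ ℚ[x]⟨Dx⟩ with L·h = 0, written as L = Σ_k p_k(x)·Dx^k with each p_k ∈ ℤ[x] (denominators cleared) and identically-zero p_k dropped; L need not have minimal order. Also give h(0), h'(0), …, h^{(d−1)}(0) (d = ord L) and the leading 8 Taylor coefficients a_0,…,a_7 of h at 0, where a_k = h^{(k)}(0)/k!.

f: a_k = -2, -8, -16, -64/3, -64/3, -256/15, -512/45, -2048/315, …
g: a_k = 0, -9, 0, 27, 0, -729/5, 0, 6561/7, …
Weyl lclm of L_f,L_g ⇒ L₀ (ord ≤ 3).
h₀' ⇒ L via d/dx closure of L₀.
L = (36 - 144·x - 972·x^2 - 1296·x^3) + (-17 + 99·x^2 - 648·x^4)·Dx + (2 + 9·x + 36·x^2 + 81·x^3 + 162·x^4)·Dx^2  (order 2).
h: a_k = -17, -32, 17, -256/3, -2443/3, -1024/15, 293197/45, -8192/315, …
ICs: h(0) = -17, h′(0) = -32.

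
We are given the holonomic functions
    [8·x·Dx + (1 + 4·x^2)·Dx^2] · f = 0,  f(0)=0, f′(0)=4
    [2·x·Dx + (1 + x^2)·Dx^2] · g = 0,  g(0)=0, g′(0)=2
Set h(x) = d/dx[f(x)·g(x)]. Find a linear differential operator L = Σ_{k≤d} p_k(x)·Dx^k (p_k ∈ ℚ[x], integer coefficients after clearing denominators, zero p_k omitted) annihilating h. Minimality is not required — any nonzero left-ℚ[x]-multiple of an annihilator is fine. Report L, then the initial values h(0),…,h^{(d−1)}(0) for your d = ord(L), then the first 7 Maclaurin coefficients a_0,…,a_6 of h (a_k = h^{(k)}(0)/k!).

L = (-96·x - 800·x^3 - 1024·x^5 + 640·x^7 + 1536·x^9) + (-20 - 412·x^2 - 1440·x^4 - 896·x^6 + 2240·x^8 + 2304·x^10)·Dx + (-40·x - 280·x^3 - 480·x^5 + 272·x^7 + 1280·x^9 + 768·x^11)·Dx^2 + (-1 - 10·x^2 - 29·x^4 + 116·x^8 + 160·x^10 + 64·x^12)·Dx^3  (order 3).
h: a_k = 0, 16, 0, -160/3, 0, 2768/15, 0, …
ICs: h(0) = 0, h′(0) = 16, h′′(0) = 0.

f: a_k = 0, 4, 0, -16/3, 0, 64/5, 0, …
g: a_k = 0, 2, 0, -2/3, 0, 2/5, 0, …
h₀=f·g: eliminate ⇒ L₀, order ≤ 2·2.
h=h₀': d/dx-closure on L₀ ⇒ L.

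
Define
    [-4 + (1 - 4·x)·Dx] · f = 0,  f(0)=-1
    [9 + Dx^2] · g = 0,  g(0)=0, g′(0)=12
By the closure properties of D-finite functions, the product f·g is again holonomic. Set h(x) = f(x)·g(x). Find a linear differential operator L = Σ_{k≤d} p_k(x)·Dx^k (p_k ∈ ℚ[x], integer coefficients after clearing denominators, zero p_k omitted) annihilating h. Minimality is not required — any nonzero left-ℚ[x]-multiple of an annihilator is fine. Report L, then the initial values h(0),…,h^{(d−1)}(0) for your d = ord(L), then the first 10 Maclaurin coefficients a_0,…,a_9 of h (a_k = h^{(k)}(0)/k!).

L = (-9 + 36·x) + 8·Dx + (-1 + 4·x)·Dx^2  (order 2).
h: a_k = 0, -12, -48, -174, -696, -27921/10, -55842/5, -6254061/140, -6254061/35, -800520051/1120, …
ICs: h(0) = 0, h′(0) = -12.

f: a_k = -1, -4, -16, -64, -256, -1024, -4096, -16384, -65536, -262144, …
g: a_k = 0, 12, 0, -18, 0, 81/10, 0, -243/140, 0, 243/1120, …
Product ⇒ symmetric product L₀, ord ≤ 2.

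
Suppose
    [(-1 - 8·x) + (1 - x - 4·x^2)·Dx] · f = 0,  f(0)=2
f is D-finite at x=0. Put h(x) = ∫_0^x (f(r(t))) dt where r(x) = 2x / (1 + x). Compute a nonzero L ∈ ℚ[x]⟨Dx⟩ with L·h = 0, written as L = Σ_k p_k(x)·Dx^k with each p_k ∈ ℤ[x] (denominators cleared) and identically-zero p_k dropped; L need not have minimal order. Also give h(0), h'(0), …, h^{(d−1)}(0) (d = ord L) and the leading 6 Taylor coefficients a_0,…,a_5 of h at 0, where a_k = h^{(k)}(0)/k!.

f: a_k = 2, 2, 10, 18, 58, 130, …
L₀ from L_f via x↦r, Dx↦r'^{-1}Dx.
∫: right-multiply L₀ by Dx.
L = (2 + 34·x)·Dx + (-1 - x + 17·x^2 + 17·x^3)·Dx^2  (order 2).
h: a_k = 0, 2, 2, 12, 17, 612/5, …
ICs: h(0) = 0, h′(0) = 2.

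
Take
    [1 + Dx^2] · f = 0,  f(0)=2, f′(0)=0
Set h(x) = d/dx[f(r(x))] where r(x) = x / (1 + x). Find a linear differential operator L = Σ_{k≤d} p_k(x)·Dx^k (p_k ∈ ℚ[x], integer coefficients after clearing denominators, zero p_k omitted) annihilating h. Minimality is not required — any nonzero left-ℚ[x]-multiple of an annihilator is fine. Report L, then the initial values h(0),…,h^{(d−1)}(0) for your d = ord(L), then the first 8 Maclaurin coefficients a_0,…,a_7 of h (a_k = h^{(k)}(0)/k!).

f: a_k = 2, 0, -1, 0, 1/12, 0, -1/360, 0, …
L₀ from L_f via x↦r, Dx↦r'^{-1}Dx.
Differentiate: ansatz ord ≤ ord L₀ ⇒ L.
L = (7 + 12·x + 6·x^2) + (6 + 18·x + 18·x^2 + 6·x^3)·Dx + (1 + 4·x + 6·x^2 + 4·x^3 + x^4)·Dx^2  (order 2).
h: a_k = 0, -2, 6, -35/3, 55/3, -1501/60, 609/20, -16699/504, …
ICs: h(0) = 0, h′(0) = -2.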